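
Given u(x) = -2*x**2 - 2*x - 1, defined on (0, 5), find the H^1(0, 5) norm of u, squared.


||u||_{H^1}^2 = 5025

The H^1 norm (squared) on an interval (0, L) is
  ||u||_{H^1}^2 = ∫_0^L u(x)^2 dx + ∫_0^L u'(x)^2 dx.
Compute u'(x) = -4*x - 2.
Then u(x)^2 = 4*x**4 + 8*x**3 + 8*x**2 + 4*x + 1 and u'(x)^2 = 16*x**2 + 16*x + 4.
Integrate each monomial from 0 to 5 using ∫_0^5 c·x^n dx = c·5^(n+1)/(n+1):
  ∫_0^5 u(x)^2 dx = ∫_0^5 (4*x^4 + 8*x^3 + 8*x^2 + 4*x + 1) dx. Term by term:
    ∫_0^5 4*x^4 dx = 2500;  ∫_0^5 8*x^3 dx = 1250;  ∫_0^5 8*x^2 dx = 1000/3;
    ∫_0^5 4*x dx = 50;  ∫_0^5 1 dx = 5.
  Sum: 2500 + 1250 + 1000/3 + 50 + 5 = 12415/3.
  ∫_0^5 u'(x)^2 dx = ∫_0^5 (16*x^2 + 16*x + 4) dx. Term by term:
    ∫_0^5 16*x^2 dx = 2000/3;  ∫_0^5 16*x dx = 200;  ∫_0^5 4 dx = 20.
  Sum: 2000/3 + 200 + 20 = 2660/3.
Adding: ||u||_{H^1}^2 = 12415/3 + 2660/3 = 5025.


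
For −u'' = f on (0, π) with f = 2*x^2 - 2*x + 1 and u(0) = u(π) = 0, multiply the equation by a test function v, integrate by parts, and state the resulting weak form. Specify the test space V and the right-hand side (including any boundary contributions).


V = H^1_0(0, π) (so v(0) = v(π) = 0); weak form: ∫_0^π u'v' dx = ∫_0^π (2*x^2 - 2*x + 1) v dx for all v ∈ V.

Multiply both sides by a test function v and integrate from 0 to π:
  ∫_0^π −u''(x) v(x) dx = ∫_0^π f(x) v(x) dx.
Integrate the LHS by parts once:
  ∫_0^π −u'' v dx = −[u'(x) v(x)]_0^π + ∫_0^π u'(x) v'(x) dx.
Thus ∫_0^π u'(x) v'(x) dx = ∫_0^π f(x) v(x) dx + [u'(x) v(x)]_0^π.
Choose V so that boundary terms are either known or forced to vanish.
u is Dirichlet: u(0) = u(π) = 0. Let V = H^1_0(0, π); then v(0) = v(π) = 0, and [u' v]_0^π = 0.
Weak formulation: find u (satisfying any essential BC) such that ∫_0^π u'(x) v'(x) dx = ∫_0^π f v dx for all v ∈ V.
Substituting f(x) = 2*x^2 - 2*x + 1, the right-hand side is ∫_0^π (2*x^2 - 2*x + 1) v dx.


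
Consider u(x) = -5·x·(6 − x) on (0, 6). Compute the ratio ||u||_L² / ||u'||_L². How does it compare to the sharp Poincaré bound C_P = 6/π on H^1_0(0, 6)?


||u||_L² / ||u'||_L² = 3*sqrt(10)/5 < C_P = 6/π.

u(x) = -5·x·(6 − x), so u'(x) = 10*x - 30.
u(x) = -5·x·(6 − x) vanishes at x = 0 and x = 6, so u ∈ H^1_0(0, 6). Differentiate via the product rule and integrate the resulting polynomials term by term.
  ∫_0^6 u² dx = ∫_0^6 (25*x^4 - 300*x^3 + 900*x^2) dx. Term by term:
    ∫_0^6 25*x^4 dx = 38880;  ∫_0^6 -300*x^3 dx = -97200;  ∫_0^6 900*x^2 dx = 64800.
  Sum: 38880 − 97200 + 64800 = 6480.
  ∫_0^6 (u')² dx = ∫_0^6 (100*x^2 - 600*x + 900) dx. Term by term:
    ∫_0^6 100*x^2 dx = 7200;  ∫_0^6 -600*x dx = -10800;  ∫_0^6 900 dx = 5400.
  Sum: 7200 − 10800 + 5400 = 1800.
∫_0^6 u² dx = 6480, so ||u||_L² = 36*sqrt(5).
∫_0^6 (u')² dx = 1800, so ||u'||_L² = 30*sqrt(2).
Ratio ||u||_L² / ||u'||_L² = 3*sqrt(10)/5.
Sharp Poincaré constant on H^1_0(0, 6) is C_P = L/π = 6/π, achieved by sin(π/6·x).
A polynomial bump cannot attain the sharp Poincaré constant (only the first sine eigenfunction does), so the ratio is strictly less than C_P, consistent with ||u||_L² ≤ C_P ||u'||_L².


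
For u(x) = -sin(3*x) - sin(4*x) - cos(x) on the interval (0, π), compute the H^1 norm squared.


||u||_{H^1(0,π)}^2 = 32/15 + 29*π/2

u'(x) = sin(x) - 3*cos(3*x) - 4*cos(4*x).
Expand u² and (u')² and integrate term by term on (0, π), using: for integers n ≥ 1, ∫_0^π sin²(nx) dx = ∫_0^π cos²(nx) dx = π/2; for n ≠ n', ∫_0^π sin(nx)sin(n'x) dx = ∫_0^π cos(nx)cos(n'x) dx = 0; and by product-to-sum, ∫_0^π sin(nx)cos(n'x) dx = ½∫_0^π [sin((n+n')x) + sin((n−n')x)] dx, which is 0 when n+n' is even and 2n/(n²−n'²) when n+n' is odd (it need not vanish on (0, π)).
  u² squared terms: (-1)²·∫cos(x)² dx = 1·π/2 = π/2;  (-1)²·∫sin(3x)² dx = 1·π/2 = π/2;  (-1)²·∫sin(4x)² dx = 1·π/2 = π/2.
  u² cross terms: 2·(-1)·(-1)·∫cos(x)·sin(3x) dx = 2·(0) = 0;  2·(-1)·(-1)·∫cos(x)·sin(4x) dx = 2·(8/15) = 16/15;  2·(-1)·(-1)·∫sin(3x)·sin(4x) dx = 2·(0) = 0.
  So ∫_0^π u² dx = π/2 + π/2 + π/2 + 0 + 16/15 + 0 = 16/15 + 3*π/2.
  (u')² squared terms: (-4)²·∫cos(4x)² dx = 16·π/2 = 8*π;  (-3)²·∫cos(3x)² dx = 9·π/2 = 9*π/2;  (1)²·∫sin(x)² dx = 1·π/2 = π/2.
  (u')² cross terms: 2·(-4)·(-3)·∫cos(4x)·cos(3x) dx = 24·(0) = 0;  2·(-4)·(1)·∫cos(4x)·sin(x) dx = -8·(-2/15) = 16/15;  2·(-3)·(1)·∫cos(3x)·sin(x) dx = -6·(0) = 0.
  So ∫_0^π (u')² dx = 8*π + 9*π/2 + π/2 + 0 + 16/15 + 0 = 16/15 + 13*π.
||u||_{H^1}^2 = (16/15 + 3*π/2) + (16/15 + 13*π) = 32/15 + 29*π/2.


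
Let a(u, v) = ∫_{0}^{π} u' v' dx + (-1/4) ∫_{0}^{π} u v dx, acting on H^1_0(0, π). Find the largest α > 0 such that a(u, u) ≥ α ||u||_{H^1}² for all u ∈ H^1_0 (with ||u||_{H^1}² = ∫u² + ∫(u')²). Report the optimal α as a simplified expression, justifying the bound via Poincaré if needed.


α = 3/8

Coercivity of a(·,·) on H^1_0(0, π) means a(u, u) ≥ α ||u||_{H^1}² for every u ∈ H^1_0.
The interval has length L = π, and Poincaré/coercivity depend only on L. Here a(u, u) = ∫(u')² + (-1/4)·∫u².
Here c = -1/4 < 0 with |c| < (π/L)² = 1, so coercivity still holds. The condition a(u,u) ≥ α||u||_{H^1}² reads (1−α)∫(u')² ≥ (α−c)∫u². Any admissible α is ≤ 1 (rapidly oscillating u have ∫u²/∫(u')² → 0), and α = 1 would force 0 ≥ (1−c)∫u², impossible since c < 1; so 1−α > 0. By the sharp Poincaré inequality on H^1_0 of an interval of length L, ∫(u')² ≥ (π/L)²∫u² with equality for the first sine mode sin(π(x−x₀)/L) (x₀ the left endpoint), so the inequality holds for all u iff (1−α)(π/L)² ≥ α − c, i.e. α ≤ ((π/L)² + c)/((π/L)² + 1) = (1 + c(L/π)²)/(1 + (L/π)²). (Direct route, valid since c ≤ 0: Poincaré gives c∫u² ≥ c(L/π)²∫(u')², so a(u,u) ≥ (1 + c(L/π)²)∫(u')², while ||u||_{H^1}² ≤ (1 + (L/π)²)∫(u')²; dividing yields the same α.) With (π/L)² = 1 and c = -1/4, the largest admissible constant is α = ((π/L)² + c)/((π/L)² + 1).
Simplifying, α = 3/8.


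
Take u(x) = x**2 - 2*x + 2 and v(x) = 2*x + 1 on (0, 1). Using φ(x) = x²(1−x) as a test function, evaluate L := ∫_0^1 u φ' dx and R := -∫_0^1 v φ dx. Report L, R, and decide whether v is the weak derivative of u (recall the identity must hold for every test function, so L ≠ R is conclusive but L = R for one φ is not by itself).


LHS = 1/15, RHS = -11/60. No, v is not the weak derivative of u.

u(x) = x**2 - 2*x + 2, classical derivative u'(x) = 2*x - 2.
φ(x) = x²(1−x), so φ'(x) = x*(2 - 3*x).
Note φ(0) = φ(1) = 0, so the boundary term u·φ vanishes.
LHS = ∫_0^1 u(x) φ'(x) dx = ∫_0^1 (-3*x^4 + 8*x^3 - 10*x^2 + 4*x) dx. Term by term:
  ∫_0^1 -3*x^4 dx = -3/5;  ∫_0^1 8*x^3 dx = 2;  ∫_0^1 -10*x^2 dx = -10/3;
  ∫_0^1 4*x dx = 2.
Sum: -3/5 + 2 − 10/3 + 2 = 1/15.
So LHS = 1/15.
∫_0^1 v(x) φ(x) dx = ∫_0^1 (-2*x^4 + x^3 + x^2) dx. Term by term:
  ∫_0^1 -2*x^4 dx = -2/5;  ∫_0^1 x^3 dx = 1/4;  ∫_0^1 x^2 dx = 1/3.
Sum: -2/5 + 1/4 + 1/3 = 11/60.
So RHS = -∫_0^1 v(x) φ(x) dx = -11/60.
LHS − RHS = 1/4 ≠ 0, so the identity fails.
(For a valid weak derivative the identity must hold for EVERY test function, in particular this one. The failure shows v is NOT the weak derivative of u.)
Correct weak derivative would be u'(x) = 2*x - 2.


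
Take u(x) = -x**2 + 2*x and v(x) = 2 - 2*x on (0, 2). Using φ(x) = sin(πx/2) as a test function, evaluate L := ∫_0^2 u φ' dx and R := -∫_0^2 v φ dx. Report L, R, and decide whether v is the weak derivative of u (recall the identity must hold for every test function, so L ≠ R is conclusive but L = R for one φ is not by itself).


LHS = 0, RHS = 0. Yes, v = u' weakly.

u(x) = -x**2 + 2*x, classical derivative u'(x) = 2 - 2*x.
φ(x) = sin(πx/2), so φ'(x) = π*cos(π*x/2)/2.
Note φ(0) = φ(2) = 0, so the boundary term u·φ vanishes.
LHS = ∫_0^2 u(x) φ'(x) dx = ∫_0^2 (-π*x^2*cos(π*x/2)/2 + π*x*cos(π*x/2)) dx. Term by term:
  ∫_0^2 π*x*cos(π*x/2) dx = -8/π;  ∫_0^2 -π*x^2*cos(π*x/2)/2 dx = 8/π.
Sum: -8/π + 8/π = 0.
So LHS = 0.
∫_0^2 v(x) φ(x) dx = ∫_0^2 (-2*x*sin(π*x/2) + 2*sin(π*x/2)) dx. Term by term:
  ∫_0^2 2*sin(π*x/2) dx = 8/π;  ∫_0^2 -2*x*sin(π*x/2) dx = -8/π.
Sum: 8/π − 8/π = 0.
So RHS = -∫_0^2 v(x) φ(x) dx = 0.
LHS = RHS, so the identity holds for this test φ.
Moreover u is smooth here and v(x) = u'(x) = 2 - 2*x pointwise, so the identity holds for every test function. Hence v is the weak derivative of u.


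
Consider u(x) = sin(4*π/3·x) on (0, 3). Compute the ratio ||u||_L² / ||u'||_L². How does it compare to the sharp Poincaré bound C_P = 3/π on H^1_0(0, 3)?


||u||_L² / ||u'||_L² = 3/(4*π) < C_P = 3/π.

u(x) = sin(4*π/3·x), so u'(x) = 4*π*cos(4*π*x/3)/3.
Writing u(x) = A·sin(kπx/L) with A = 1 and k = 4, use ∫_0^L sin²(kπx/L) dx = L/2 and ∫_0^L cos²(kπx/L) dx = L/2.
u² = 1·sin²(4*π/3·x) and (u')² = 16*π^2/9·cos²(4*π/3·x), and each of sin², cos² integrates to L/2 = 3/2 over (0, 3).
∫_0^3 u² dx = 3/2, so ||u||_L² = sqrt(6)/2.
∫_0^3 (u')² dx = 8*π^2/3, so ||u'||_L² = 2*sqrt(6)*π/3.
Ratio ||u||_L² / ||u'||_L² = 3/(4*π).
Sharp Poincaré constant on H^1_0(0, 3) is C_P = L/π = 3/π, achieved by sin(π/3·x).
This is the k = 4 harmonic; the ratio L/(kπ) is strictly less than C_P = L/π, consistent with the sharp inequality ||u||_L² ≤ C_P ||u'||_L².


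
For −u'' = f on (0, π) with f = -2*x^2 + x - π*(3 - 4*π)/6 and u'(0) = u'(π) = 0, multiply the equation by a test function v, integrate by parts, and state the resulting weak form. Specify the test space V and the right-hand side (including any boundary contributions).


V = H^1(0, π) (no boundary constraint on v; u is determined up to an additive constant); weak form: ∫_0^π u'v' dx = ∫_0^π (-2*x^2 + x - π*(3 - 4*π)/6) v dx for all v ∈ V.

Multiply both sides by a test function v and integrate from 0 to π:
  ∫_0^π −u''(x) v(x) dx = ∫_0^π f(x) v(x) dx.
Integrate the LHS by parts once:
  ∫_0^π −u'' v dx = −[u'(x) v(x)]_0^π + ∫_0^π u'(x) v'(x) dx.
Thus ∫_0^π u'(x) v'(x) dx = ∫_0^π f(x) v(x) dx + [u'(x) v(x)]_0^π.
Choose V so that boundary terms are either known or forced to vanish.
u has homogeneous Neumann: u'(0) = u'(π) = 0. So [u' v]_0^π = 0·v(π) − 0·v(0) = 0 for any v; take V = H^1(0, π).
Weak formulation: find u (satisfying any essential BC) such that ∫_0^π u'(x) v'(x) dx = ∫_0^π f v dx for all v ∈ V (homogeneous Neumann, so boundary terms vanish).
Substituting f(x) = -2*x^2 + x - π*(3 - 4*π)/6, the right-hand side is ∫_0^π (-2*x^2 + x - π*(3 - 4*π)/6) v dx.
Compatibility check (pure Neumann): taking v ≡ 1 ∈ V gives 0 = ∫_0^π f dx + (0) − (0), i.e. ∫_0^π f dx must equal u'(0) − u'(π) = 0. Indeed ∫_0^π (-2*x^2 + x - π*(3 - 4*π)/6) dx = 0, so the data are compatible. The solution is then unique only up to an additive constant (fix it e.g. by requiring ∫_0^π u dx = 0).


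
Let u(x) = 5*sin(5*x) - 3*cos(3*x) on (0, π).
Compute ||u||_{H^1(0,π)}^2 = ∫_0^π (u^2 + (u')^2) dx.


||u||_{H^1(0,π)}^2 = 370*π

u'(x) = 9*sin(3*x) + 25*cos(5*x).
Expand u² and (u')² and integrate term by term on (0, π), using: for integers n ≥ 1, ∫_0^π sin²(nx) dx = ∫_0^π cos²(nx) dx = π/2; for n ≠ n', ∫_0^π sin(nx)sin(n'x) dx = ∫_0^π cos(nx)cos(n'x) dx = 0; and by product-to-sum, ∫_0^π sin(nx)cos(n'x) dx = ½∫_0^π [sin((n+n')x) + sin((n−n')x)] dx, which is 0 when n+n' is even and 2n/(n²−n'²) when n+n' is odd (it need not vanish on (0, π)).
  u² squared terms: (-3)²·∫cos(3x)² dx = 9·π/2 = 9*π/2;  (5)²·∫sin(5x)² dx = 25·π/2 = 25*π/2.
  u² cross terms: 2·(-3)·(5)·∫cos(3x)·sin(5x) dx = -30·(0) = 0.
  So ∫_0^π u² dx = 9*π/2 + 25*π/2 + 0 = 17*π.
  (u')² squared terms: (9)²·∫sin(3x)² dx = 81·π/2 = 81*π/2;  (25)²·∫cos(5x)² dx = 625·π/2 = 625*π/2.
  (u')² cross terms: 2·(9)·(25)·∫sin(3x)·cos(5x) dx = 450·(0) = 0.
  So ∫_0^π (u')² dx = 81*π/2 + 625*π/2 + 0 = 353*π.
||u||_{H^1}^2 = (17*π) + (353*π) = 370*π.


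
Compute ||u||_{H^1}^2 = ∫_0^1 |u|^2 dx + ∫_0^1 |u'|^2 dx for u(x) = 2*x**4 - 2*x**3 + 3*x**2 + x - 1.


||u||_{H^1}^2 = 13843/630

The H^1 norm (squared) on an interval (0, L) is
  ||u||_{H^1}^2 = ∫_0^L u(x)^2 dx + ∫_0^L u'(x)^2 dx.
Compute u'(x) = 8*x**3 - 6*x**2 + 6*x + 1.
Then u(x)^2 = 4*x**8 - 8*x**7 + 16*x**6 - 8*x**5 + x**4 + 10*x**3 - 5*x**2 - 2*x + 1 and u'(x)^2 = 64*x**6 - 96*x**5 + 132*x**4 - 56*x**3 + 24*x**2 + 12*x + 1.
Integrate each monomial from 0 to 1 using ∫_0^1 c·x^n dx = c·1^(n+1)/(n+1):
  ∫_0^1 u(x)^2 dx = ∫_0^1 (4*x^8 - 8*x^7 + 16*x^6 - 8*x^5 + x^4 + 10*x^3 - 5*x^2 - 2*x + 1) dx. Term by term:
    ∫_0^1 4*x^8 dx = 4/9;  ∫_0^1 -8*x^7 dx = -1;  ∫_0^1 16*x^6 dx = 16/7;
    ∫_0^1 -8*x^5 dx = -4/3;  ∫_0^1 x^4 dx = 1/5;  ∫_0^1 10*x^3 dx = 5/2;
    ∫_0^1 -5*x^2 dx = -5/3;  ∫_0^1 -2*x dx = -1;  ∫_0^1 1 dx = 1.
  Sum: 4/9 − 1 + 16/7 − 4/3 + 1/5 + 5/2 − 5/3 − 1 + 1 = 901/630.
  ∫_0^1 u'(x)^2 dx = ∫_0^1 (64*x^6 - 96*x^5 + 132*x^4 - 56*x^3 + 24*x^2 + 12*x + 1) dx. Term by term:
    ∫_0^1 64*x^6 dx = 64/7;  ∫_0^1 -96*x^5 dx = -16;  ∫_0^1 132*x^4 dx = 132/5;
    ∫_0^1 -56*x^3 dx = -14;  ∫_0^1 24*x^2 dx = 8;  ∫_0^1 12*x dx = 6;
    ∫_0^1 1 dx = 1.
  Sum: 64/7 − 16 + 132/5 − 14 + 8 + 6 + 1 = 719/35.
Adding: ||u||_{H^1}^2 = 901/630 + 719/35 = 13843/630.


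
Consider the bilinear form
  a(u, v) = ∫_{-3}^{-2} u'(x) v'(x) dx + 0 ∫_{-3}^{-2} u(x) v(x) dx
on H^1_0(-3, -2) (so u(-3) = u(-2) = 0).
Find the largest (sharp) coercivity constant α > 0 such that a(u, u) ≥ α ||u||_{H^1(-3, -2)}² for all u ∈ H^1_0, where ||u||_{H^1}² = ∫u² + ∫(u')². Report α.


α = π^2/(1 + π^2)

Coercivity of a(·,·) on H^1_0(-3, -2) means a(u, u) ≥ α ||u||_{H^1}² for every u ∈ H^1_0.
The interval has length L = 1, and Poincaré/coercivity depend only on L. Here a(u, u) = ∫(u')² + (0)·∫u².
Here c = 0, so a(u,u) = ∫(u')² alone. The condition a(u,u) ≥ α||u||_{H^1}² reads (1−α)∫(u')² ≥ (α−c)∫u². Any admissible α is ≤ 1 (rapidly oscillating u have ∫u²/∫(u')² → 0), and α = 1 would force 0 ≥ (1−c)∫u², impossible since c < 1; so 1−α > 0. By the sharp Poincaré inequality on H^1_0 of an interval of length L, ∫(u')² ≥ (π/L)²∫u² with equality for the first sine mode sin(π(x−x₀)/L) (x₀ the left endpoint), so the inequality holds for all u iff (1−α)(π/L)² ≥ α − c, i.e. α ≤ ((π/L)² + c)/((π/L)² + 1) = (1 + c(L/π)²)/(1 + (L/π)²). (Direct route, valid since c ≤ 0: Poincaré gives c∫u² ≥ c(L/π)²∫(u')², so a(u,u) ≥ (1 + c(L/π)²)∫(u')², while ||u||_{H^1}² ≤ (1 + (L/π)²)∫(u')²; dividing yields the same α.) With (π/L)² = π^2 and c = 0, the largest admissible constant is α = ((π/L)² + c)/((π/L)² + 1).
Simplifying, α = π^2/(1 + π^2).


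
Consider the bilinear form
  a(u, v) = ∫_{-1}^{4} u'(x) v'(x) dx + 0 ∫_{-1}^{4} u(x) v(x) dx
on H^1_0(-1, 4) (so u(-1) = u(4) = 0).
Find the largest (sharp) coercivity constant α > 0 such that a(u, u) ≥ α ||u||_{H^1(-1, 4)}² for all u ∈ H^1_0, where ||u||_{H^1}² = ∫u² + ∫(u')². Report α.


α = π^2/(π^2 + 25)

Coercivity of a(·,·) on H^1_0(-1, 4) means a(u, u) ≥ α ||u||_{H^1}² for every u ∈ H^1_0.
The interval has length L = 5, and Poincaré/coercivity depend only on L. Here a(u, u) = ∫(u')² + (0)·∫u².
Here c = 0, so a(u,u) = ∫(u')² alone. The condition a(u,u) ≥ α||u||_{H^1}² reads (1−α)∫(u')² ≥ (α−c)∫u². Any admissible α is ≤ 1 (rapidly oscillating u have ∫u²/∫(u')² → 0), and α = 1 would force 0 ≥ (1−c)∫u², impossible since c < 1; so 1−α > 0. By the sharp Poincaré inequality on H^1_0 of an interval of length L, ∫(u')² ≥ (π/L)²∫u² with equality for the first sine mode sin(π(x−x₀)/L) (x₀ the left endpoint), so the inequality holds for all u iff (1−α)(π/L)² ≥ α − c, i.e. α ≤ ((π/L)² + c)/((π/L)² + 1) = (1 + c(L/π)²)/(1 + (L/π)²). (Direct route, valid since c ≤ 0: Poincaré gives c∫u² ≥ c(L/π)²∫(u')², so a(u,u) ≥ (1 + c(L/π)²)∫(u')², while ||u||_{H^1}² ≤ (1 + (L/π)²)∫(u')²; dividing yields the same α.) With (π/L)² = π^2/25 and c = 0, the largest admissible constant is α = ((π/L)² + c)/((π/L)² + 1).
Simplifying, α = π^2/(π^2 + 25).


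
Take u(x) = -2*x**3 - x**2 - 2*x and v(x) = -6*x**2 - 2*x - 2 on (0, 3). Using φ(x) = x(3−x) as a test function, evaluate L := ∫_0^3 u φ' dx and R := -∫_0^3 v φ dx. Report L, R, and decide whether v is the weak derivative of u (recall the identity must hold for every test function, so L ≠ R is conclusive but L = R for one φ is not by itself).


LHS = 477/5, RHS = 477/5. Yes, v = u' weakly.

u(x) = -2*x**3 - x**2 - 2*x, classical derivative u'(x) = -6*x**2 - 2*x - 2.
φ(x) = x(3−x), so φ'(x) = 3 - 2*x.
Note φ(0) = φ(3) = 0, so the boundary term u·φ vanishes.
LHS = ∫_0^3 u(x) φ'(x) dx = ∫_0^3 (4*x^4 - 4*x^3 + x^2 - 6*x) dx. Term by term:
  ∫_0^3 4*x^4 dx = 972/5;  ∫_0^3 -4*x^3 dx = -81;  ∫_0^3 x^2 dx = 9;
  ∫_0^3 -6*x dx = -27.
Sum: 972/5 − 81 + 9 − 27 = 477/5.
So LHS = 477/5.
∫_0^3 v(x) φ(x) dx = ∫_0^3 (6*x^4 - 16*x^3 - 4*x^2 - 6*x) dx. Term by term:
  ∫_0^3 6*x^4 dx = 1458/5;  ∫_0^3 -16*x^3 dx = -324;  ∫_0^3 -4*x^2 dx = -36;
  ∫_0^3 -6*x dx = -27.
Sum: 1458/5 − 324 − 36 − 27 = -477/5.
So RHS = -∫_0^3 v(x) φ(x) dx = 477/5.
LHS = RHS, so the identity holds for this test φ.
Moreover u is smooth here and v(x) = u'(x) = -6*x**2 - 2*x - 2 pointwise, so the identity holds for every test function. Hence v is the weak derivative of u.


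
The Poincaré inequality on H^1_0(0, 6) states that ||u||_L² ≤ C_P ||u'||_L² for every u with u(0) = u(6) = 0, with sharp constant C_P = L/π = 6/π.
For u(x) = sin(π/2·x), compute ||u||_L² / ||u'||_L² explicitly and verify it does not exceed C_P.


||u||_L² / ||u'||_L² = 2/π < C_P = 6/π.

u(x) = sin(π/2·x), so u'(x) = π*cos(π*x/2)/2.
Writing u(x) = A·sin(kπx/L) with A = 1 and k = 3, use ∫_0^L sin²(kπx/L) dx = L/2 and ∫_0^L cos²(kπx/L) dx = L/2.
u² = 1·sin²(π/2·x) and (u')² = π^2/4·cos²(π/2·x), and each of sin², cos² integrates to L/2 = 3 over (0, 6).
∫_0^6 u² dx = 3, so ||u||_L² = sqrt(3).
∫_0^6 (u')² dx = 3*π^2/4, so ||u'||_L² = sqrt(3)*π/2.
Ratio ||u||_L² / ||u'||_L² = 2/π.
Sharp Poincaré constant on H^1_0(0, 6) is C_P = L/π = 6/π, achieved by sin(π/6·x).
This is the k = 3 harmonic; the ratio L/(kπ) is strictly less than C_P = L/π, consistent with the sharp inequality ||u||_L² ≤ C_P ||u'||_L².


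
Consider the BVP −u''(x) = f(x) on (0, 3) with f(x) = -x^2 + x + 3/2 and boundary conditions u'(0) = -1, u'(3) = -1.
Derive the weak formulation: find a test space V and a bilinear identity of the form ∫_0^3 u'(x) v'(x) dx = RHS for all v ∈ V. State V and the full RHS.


V = H^1(0, 3) (v unrestricted at boundary; u is determined up to an additive constant); weak form: ∫_0^3 u'v' dx = ∫_0^3 (-x^2 + x + 3/2) v dx − v(3) + v(0) for all v ∈ V.

Multiply both sides by a test function v and integrate from 0 to 3:
  ∫_0^3 −u''(x) v(x) dx = ∫_0^3 f(x) v(x) dx.
Integrate the LHS by parts once:
  ∫_0^3 −u'' v dx = −[u'(x) v(x)]_0^3 + ∫_0^3 u'(x) v'(x) dx.
Thus ∫_0^3 u'(x) v'(x) dx = ∫_0^3 f(x) v(x) dx + [u'(x) v(x)]_0^3.
Choose V so that boundary terms are either known or forced to vanish.
u has inhomogeneous Neumann u'(0) = -1, u'(3) = -1. [u' v]_0^3 = (-1)·v(3) − (-1)·v(0) = − v(3) + v(0). Take V = H^1(0, 3); boundary term becomes part of RHS.
Weak formulation: find u (satisfying any essential BC) such that ∫_0^3 u'(x) v'(x) dx = ∫_0^3 f v dx − v(3) + v(0) for all v ∈ V (Neumann data are natural BCs: they enter the RHS as boundary terms).
Substituting f(x) = -x^2 + x + 3/2, the right-hand side is ∫_0^3 (-x^2 + x + 3/2) v dx − v(3) + v(0).
Compatibility check (pure Neumann): taking v ≡ 1 ∈ V gives 0 = ∫_0^3 f dx + (-1) − (-1), i.e. ∫_0^3 f dx must equal u'(0) − u'(3) = 0. Indeed ∫_0^3 (-x^2 + x + 3/2) dx = 0, so the data are compatible. The solution is then unique only up to an additive constant (fix it e.g. by requiring ∫_0^3 u dx = 0).


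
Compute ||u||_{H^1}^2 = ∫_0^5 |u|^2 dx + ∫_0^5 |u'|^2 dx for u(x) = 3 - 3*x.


||u||_{H^1}^2 = 240

The H^1 norm (squared) on an interval (0, L) is
  ||u||_{H^1}^2 = ∫_0^L u(x)^2 dx + ∫_0^L u'(x)^2 dx.
Compute u'(x) = -3.
Then u(x)^2 = 9*x**2 - 18*x + 9 and u'(x)^2 = 9.
Integrate each monomial from 0 to 5 using ∫_0^5 c·x^n dx = c·5^(n+1)/(n+1):
  ∫_0^5 u(x)^2 dx = ∫_0^5 (9*x^2 - 18*x + 9) dx. Term by term:
    ∫_0^5 9*x^2 dx = 375;  ∫_0^5 -18*x dx = -225;  ∫_0^5 9 dx = 45.
  Sum: 375 − 225 + 45 = 195.
  ∫_0^5 u'(x)^2 dx = ∫_0^5 (9) dx. Term by term:
    ∫_0^5 9 dx = 45.
Adding: ||u||_{H^1}^2 = 195 + 45 = 240.


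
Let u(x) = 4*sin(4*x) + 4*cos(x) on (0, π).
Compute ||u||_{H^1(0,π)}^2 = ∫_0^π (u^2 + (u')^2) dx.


||u||_{H^1(0,π)}^2 = 512/15 + 152*π

u'(x) = -4*sin(x) + 16*cos(4*x).
Expand u² and (u')² and integrate term by term on (0, π), using: for integers n ≥ 1, ∫_0^π sin²(nx) dx = ∫_0^π cos²(nx) dx = π/2; for n ≠ n', ∫_0^π sin(nx)sin(n'x) dx = ∫_0^π cos(nx)cos(n'x) dx = 0; and by product-to-sum, ∫_0^π sin(nx)cos(n'x) dx = ½∫_0^π [sin((n+n')x) + sin((n−n')x)] dx, which is 0 when n+n' is even and 2n/(n²−n'²) when n+n' is odd (it need not vanish on (0, π)).
  u² squared terms: (4)²·∫cos(x)² dx = 16·π/2 = 8*π;  (4)²·∫sin(4x)² dx = 16·π/2 = 8*π.
  u² cross terms: 2·(4)·(4)·∫cos(x)·sin(4x) dx = 32·(8/15) = 256/15.
  So ∫_0^π u² dx = 8*π + 8*π + 256/15 = 256/15 + 16*π.
  (u')² squared terms: (-4)²·∫sin(x)² dx = 16·π/2 = 8*π;  (16)²·∫cos(4x)² dx = 256·π/2 = 128*π.
  (u')² cross terms: 2·(-4)·(16)·∫sin(x)·cos(4x) dx = -128·(-2/15) = 256/15.
  So ∫_0^π (u')² dx = 8*π + 128*π + 256/15 = 256/15 + 136*π.
||u||_{H^1}^2 = (256/15 + 16*π) + (256/15 + 136*π) = 512/15 + 152*π.


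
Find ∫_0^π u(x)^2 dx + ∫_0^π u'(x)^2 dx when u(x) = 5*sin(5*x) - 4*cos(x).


||u||_{H^1(0,π)}^2 = 341*π

u'(x) = 4*sin(x) + 25*cos(5*x).
Expand u² and (u')² and integrate term by term on (0, π), using: for integers n ≥ 1, ∫_0^π sin²(nx) dx = ∫_0^π cos²(nx) dx = π/2; for n ≠ n', ∫_0^π sin(nx)sin(n'x) dx = ∫_0^π cos(nx)cos(n'x) dx = 0; and by product-to-sum, ∫_0^π sin(nx)cos(n'x) dx = ½∫_0^π [sin((n+n')x) + sin((n−n')x)] dx, which is 0 when n+n' is even and 2n/(n²−n'²) when n+n' is odd (it need not vanish on (0, π)).
  u² squared terms: (-4)²·∫cos(x)² dx = 16·π/2 = 8*π;  (5)²·∫sin(5x)² dx = 25·π/2 = 25*π/2.
  u² cross terms: 2·(-4)·(5)·∫cos(x)·sin(5x) dx = -40·(0) = 0.
  So ∫_0^π u² dx = 8*π + 25*π/2 + 0 = 41*π/2.
  (u')² squared terms: (4)²·∫sin(x)² dx = 16·π/2 = 8*π;  (25)²·∫cos(5x)² dx = 625·π/2 = 625*π/2.
  (u')² cross terms: 2·(4)·(25)·∫sin(x)·cos(5x) dx = 200·(0) = 0.
  So ∫_0^π (u')² dx = 8*π + 625*π/2 + 0 = 641*π/2.
||u||_{H^1}^2 = (41*π/2) + (641*π/2) = 341*π.


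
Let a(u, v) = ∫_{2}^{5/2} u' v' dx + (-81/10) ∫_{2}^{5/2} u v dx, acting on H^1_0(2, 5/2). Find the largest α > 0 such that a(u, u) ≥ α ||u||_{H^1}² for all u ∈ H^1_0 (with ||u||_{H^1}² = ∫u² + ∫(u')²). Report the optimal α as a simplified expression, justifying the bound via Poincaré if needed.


α = (-81 + 40*π^2)/(10*(1 + 4*π^2))

Coercivity of a(·,·) on H^1_0(2, 5/2) means a(u, u) ≥ α ||u||_{H^1}² for every u ∈ H^1_0.
The interval has length L = 1/2, and Poincaré/coercivity depend only on L. Here a(u, u) = ∫(u')² + (-81/10)·∫u².
Here c = -81/10 < 0 with |c| < (π/L)² = 4*π^2, so coercivity still holds. The condition a(u,u) ≥ α||u||_{H^1}² reads (1−α)∫(u')² ≥ (α−c)∫u². Any admissible α is ≤ 1 (rapidly oscillating u have ∫u²/∫(u')² → 0), and α = 1 would force 0 ≥ (1−c)∫u², impossible since c < 1; so 1−α > 0. By the sharp Poincaré inequality on H^1_0 of an interval of length L, ∫(u')² ≥ (π/L)²∫u² with equality for the first sine mode sin(π(x−x₀)/L) (x₀ the left endpoint), so the inequality holds for all u iff (1−α)(π/L)² ≥ α − c, i.e. α ≤ ((π/L)² + c)/((π/L)² + 1) = (1 + c(L/π)²)/(1 + (L/π)²). (Direct route, valid since c ≤ 0: Poincaré gives c∫u² ≥ c(L/π)²∫(u')², so a(u,u) ≥ (1 + c(L/π)²)∫(u')², while ||u||_{H^1}² ≤ (1 + (L/π)²)∫(u')²; dividing yields the same α.) With (π/L)² = 4*π^2 and c = -81/10, the largest admissible constant is α = ((π/L)² + c)/((π/L)² + 1).
Simplifying, α = (-81 + 40*π^2)/(10*(1 + 4*π^2)).


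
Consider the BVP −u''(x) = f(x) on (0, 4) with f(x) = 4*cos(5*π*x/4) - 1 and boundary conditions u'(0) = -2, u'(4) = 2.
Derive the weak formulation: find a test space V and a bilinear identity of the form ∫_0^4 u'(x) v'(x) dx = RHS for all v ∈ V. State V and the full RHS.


V = H^1(0, 4) (v unrestricted at boundary; u is determined up to an additive constant); weak form: ∫_0^4 u'v' dx = ∫_0^4 (4*cos(5*π*x/4) - 1) v dx + 2·v(4) + 2·v(0) for all v ∈ V.

Multiply both sides by a test function v and integrate from 0 to 4:
  ∫_0^4 −u''(x) v(x) dx = ∫_0^4 f(x) v(x) dx.
Integrate the LHS by parts once:
  ∫_0^4 −u'' v dx = −[u'(x) v(x)]_0^4 + ∫_0^4 u'(x) v'(x) dx.
Thus ∫_0^4 u'(x) v'(x) dx = ∫_0^4 f(x) v(x) dx + [u'(x) v(x)]_0^4.
Choose V so that boundary terms are either known or forced to vanish.
u has inhomogeneous Neumann u'(0) = -2, u'(4) = 2. [u' v]_0^4 = (2)·v(4) − (-2)·v(0) = 2·v(4) + 2·v(0). Take V = H^1(0, 4); boundary term becomes part of RHS.
Weak formulation: find u (satisfying any essential BC) such that ∫_0^4 u'(x) v'(x) dx = ∫_0^4 f v dx + 2·v(4) + 2·v(0) for all v ∈ V (Neumann data are natural BCs: they enter the RHS as boundary terms).
Substituting f(x) = 4*cos(5*π*x/4) - 1, the right-hand side is ∫_0^4 (4*cos(5*π*x/4) - 1) v dx + 2·v(4) + 2·v(0).
Compatibility check (pure Neumann): taking v ≡ 1 ∈ V gives 0 = ∫_0^4 f dx + (2) − (-2), i.e. ∫_0^4 f dx must equal u'(0) − u'(4) = -4. Indeed ∫_0^4 (4*cos(5*π*x/4) - 1) dx = -4, so the data are compatible. The solution is then unique only up to an additive constant (fix it e.g. by requiring ∫_0^4 u dx = 0).


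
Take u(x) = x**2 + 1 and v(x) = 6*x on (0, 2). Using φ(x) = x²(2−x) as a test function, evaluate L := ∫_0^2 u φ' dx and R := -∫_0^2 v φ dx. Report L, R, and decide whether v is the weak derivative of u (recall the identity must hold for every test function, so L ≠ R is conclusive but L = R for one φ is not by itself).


LHS = -16/5, RHS = -48/5. No, v is not the weak derivative of u.

u(x) = x**2 + 1, classical derivative u'(x) = 2*x.
φ(x) = x²(2−x), so φ'(x) = x*(4 - 3*x).
Note φ(0) = φ(2) = 0, so the boundary term u·φ vanishes.
LHS = ∫_0^2 u(x) φ'(x) dx = ∫_0^2 (-3*x^4 + 4*x^3 - 3*x^2 + 4*x) dx. Term by term:
  ∫_0^2 -3*x^4 dx = -96/5;  ∫_0^2 4*x^3 dx = 16;  ∫_0^2 -3*x^2 dx = -8;
  ∫_0^2 4*x dx = 8.
Sum: -96/5 + 16 − 8 + 8 = -16/5.
So LHS = -16/5.
∫_0^2 v(x) φ(x) dx = ∫_0^2 (-6*x^4 + 12*x^3) dx. Term by term:
  ∫_0^2 -6*x^4 dx = -192/5;  ∫_0^2 12*x^3 dx = 48.
Sum: -192/5 + 48 = 48/5.
So RHS = -∫_0^2 v(x) φ(x) dx = -48/5.
LHS − RHS = 32/5 ≠ 0, so the identity fails.
(For a valid weak derivative the identity must hold for EVERY test function, in particular this one. The failure shows v is NOT the weak derivative of u.)
Correct weak derivative would be u'(x) = 2*x.


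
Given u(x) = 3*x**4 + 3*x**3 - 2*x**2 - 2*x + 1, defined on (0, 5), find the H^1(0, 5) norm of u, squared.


||u||_{H^1}^2 = 409739075/84

The H^1 norm (squared) on an interval (0, L) is
  ||u||_{H^1}^2 = ∫_0^L u(x)^2 dx + ∫_0^L u'(x)^2 dx.
Compute u'(x) = 12*x**3 + 9*x**2 - 4*x - 2.
Then u(x)^2 = 9*x**8 + 18*x**7 - 3*x**6 - 24*x**5 - 2*x**4 + 14*x**3 - 4*x + 1 and u'(x)^2 = 144*x**6 + 216*x**5 - 15*x**4 - 120*x**3 - 20*x**2 + 16*x + 4.
Integrate each monomial from 0 to 5 using ∫_0^5 c·x^n dx = c·5^(n+1)/(n+1):
  ∫_0^5 u(x)^2 dx = ∫_0^5 (9*x^8 + 18*x^7 - 3*x^6 - 24*x^5 - 2*x^4 + 14*x^3 - 4*x + 1) dx. Term by term:
    ∫_0^5 9*x^8 dx = 1953125;  ∫_0^5 18*x^7 dx = 3515625/4;  ∫_0^5 -3*x^6 dx = -234375/7;
    ∫_0^5 -24*x^5 dx = -62500;  ∫_0^5 -2*x^4 dx = -1250;  ∫_0^5 14*x^3 dx = 4375/2;
    ∫_0^5 -4*x dx = -50;  ∫_0^5 1 dx = 5.
  Sum: 1953125 + 3515625/4 − 234375/7 − 62500 − 1250 + 4375/2 − 50 + 5 = 76634365/28.
  ∫_0^5 u'(x)^2 dx = ∫_0^5 (144*x^6 + 216*x^5 - 15*x^4 - 120*x^3 - 20*x^2 + 16*x + 4) dx. Term by term:
    ∫_0^5 144*x^6 dx = 11250000/7;  ∫_0^5 216*x^5 dx = 562500;  ∫_0^5 -15*x^4 dx = -9375;
    ∫_0^5 -120*x^3 dx = -18750;  ∫_0^5 -20*x^2 dx = -2500/3;  ∫_0^5 16*x dx = 200;
    ∫_0^5 4 dx = 20.
  Sum: 11250000/7 + 562500 − 9375 − 18750 − 2500/3 + 200 + 20 = 44958995/21.
Adding: ||u||_{H^1}^2 = 76634365/28 + 44958995/21 = 409739075/84.


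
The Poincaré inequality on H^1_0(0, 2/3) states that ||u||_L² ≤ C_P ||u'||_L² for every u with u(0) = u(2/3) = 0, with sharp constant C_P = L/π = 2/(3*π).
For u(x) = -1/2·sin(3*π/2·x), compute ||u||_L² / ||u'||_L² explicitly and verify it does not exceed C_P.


||u||_L² / ||u'||_L² = 2/(3*π) = C_P.

u(x) = -1/2·sin(3*π/2·x), so u'(x) = -3*π*cos(3*π*x/2)/4.
Writing u(x) = A·sin(kπx/L) with A = -1/2 and k = 1, use ∫_0^L sin²(kπx/L) dx = L/2 and ∫_0^L cos²(kπx/L) dx = L/2.
u² = 1/4·sin²(3*π/2·x) and (u')² = 9*π^2/16·cos²(3*π/2·x), and each of sin², cos² integrates to L/2 = 1/3 over (0, 2/3).
∫_0^2/3 u² dx = 1/12, so ||u||_L² = sqrt(3)/6.
∫_0^2/3 (u')² dx = 3*π^2/16, so ||u'||_L² = sqrt(3)*π/4.
Ratio ||u||_L² / ||u'||_L² = 2/(3*π).
Sharp Poincaré constant on H^1_0(0, 2/3) is C_P = L/π = 2/(3*π), achieved by sin(3*π/2·x).
This is the k = 1 eigenfunction (up to amplitude), so the ratio equals the sharp Poincaré constant exactly.


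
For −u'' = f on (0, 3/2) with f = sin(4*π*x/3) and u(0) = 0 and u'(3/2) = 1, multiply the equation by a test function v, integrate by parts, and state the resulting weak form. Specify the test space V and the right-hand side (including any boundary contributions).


V = {v ∈ H^1(0, 3/2) : v(0) = 0} (test functions vanish at x = 0 where u is specified); weak form: ∫_0^3/2 u'v' dx = ∫_0^3/2 (sin(4*π*x/3)) v dx + v(3/2) for all v ∈ V.

Multiply both sides by a test function v and integrate from 0 to 3/2:
  ∫_0^3/2 −u''(x) v(x) dx = ∫_0^3/2 f(x) v(x) dx.
Integrate the LHS by parts once:
  ∫_0^3/2 −u'' v dx = −[u'(x) v(x)]_0^3/2 + ∫_0^3/2 u'(x) v'(x) dx.
Thus ∫_0^3/2 u'(x) v'(x) dx = ∫_0^3/2 f(x) v(x) dx + [u'(x) v(x)]_0^3/2.
Choose V so that boundary terms are either known or forced to vanish.
Mixed BC: u(0) = 0 (Dirichlet) and u'(3/2) = 1 (Neumann). Define V = {v ∈ H^1(0, 3/2) : v(0) = 0}. Then [u' v]_0^3/2 = u'(3/2)·v(3/2) − u'(0)·0 = v(3/2).
Weak formulation: find u (satisfying any essential BC) such that ∫_0^3/2 u'(x) v'(x) dx = ∫_0^3/2 f v dx + v(3/2) for all v ∈ V (Dirichlet at 0 absorbed into V; Neumann datum at x = 3/2 contributes the boundary term).
Substituting f(x) = sin(4*π*x/3), the right-hand side is ∫_0^3/2 (sin(4*π*x/3)) v dx + v(3/2).


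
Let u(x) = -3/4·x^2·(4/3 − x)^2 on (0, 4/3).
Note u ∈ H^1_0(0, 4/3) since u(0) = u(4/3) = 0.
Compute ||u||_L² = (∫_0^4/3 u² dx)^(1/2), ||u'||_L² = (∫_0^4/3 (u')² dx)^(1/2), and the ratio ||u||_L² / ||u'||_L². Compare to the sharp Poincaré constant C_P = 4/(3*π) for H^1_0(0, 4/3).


||u||_L² / ||u'||_L² = 2*sqrt(3)/9 < C_P = 4/(3*π).

u(x) = -3/4·x^2·(4/3 − x)^2, so u'(x) = x*(-9*x^2 + 18*x - 8)/3.
u(x) = -3/4·x^2·(4/3 − x)^2 vanishes at x = 0 and x = 4/3, so u ∈ H^1_0(0, 4/3). Differentiate via the product rule and integrate the resulting polynomials term by term.
  ∫_0^4/3 u² dx = ∫_0^4/3 (9*x^8/16 - 3*x^7 + 6*x^6 - 16*x^5/3 + 16*x^4/9) dx. Term by term:
    ∫_0^4/3 9*x^8/16 dx = 16384/19683;  ∫_0^4/3 -3*x^7 dx = -8192/2187;  ∫_0^4/3 6*x^6 dx = 32768/5103;
    ∫_0^4/3 -16*x^5/3 dx = -32768/6561;  ∫_0^4/3 16*x^4/9 dx = 16384/10935.
  Sum: 16384/19683 − 8192/2187 + 32768/5103 − 32768/6561 + 16384/10935 = 8192/688905.
  ∫_0^4/3 (u')² dx = ∫_0^4/3 (9*x^6 - 36*x^5 + 52*x^4 - 32*x^3 + 64*x^2/9) dx. Term by term:
    ∫_0^4/3 9*x^6 dx = 16384/1701;  ∫_0^4/3 -36*x^5 dx = -8192/243;  ∫_0^4/3 52*x^4 dx = 53248/1215;
    ∫_0^4/3 -32*x^3 dx = -2048/81;  ∫_0^4/3 64*x^2/9 dx = 4096/729.
  Sum: 16384/1701 − 8192/243 + 53248/1215 − 2048/81 + 4096/729 = 2048/25515.
∫_0^4/3 u² dx = 8192/688905, so ||u||_L² = 64*sqrt(210)/8505.
∫_0^4/3 (u')² dx = 2048/25515, so ||u'||_L² = 32*sqrt(70)/945.
Ratio ||u||_L² / ||u'||_L² = 2*sqrt(3)/9.
Sharp Poincaré constant on H^1_0(0, 4/3) is C_P = L/π = 4/(3*π), achieved by sin(3*π/4·x).
A polynomial bump cannot attain the sharp Poincaré constant (only the first sine eigenfunction does), so the ratio is strictly less than C_P, consistent with ||u||_L² ≤ C_P ||u'||_L².


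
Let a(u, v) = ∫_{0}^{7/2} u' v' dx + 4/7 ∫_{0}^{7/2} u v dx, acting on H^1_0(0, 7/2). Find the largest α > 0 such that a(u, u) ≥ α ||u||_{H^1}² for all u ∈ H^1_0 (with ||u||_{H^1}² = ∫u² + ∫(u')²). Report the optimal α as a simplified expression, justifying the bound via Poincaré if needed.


α = 4*(7 + π^2)/(4*π^2 + 49)

Coercivity of a(·,·) on H^1_0(0, 7/2) means a(u, u) ≥ α ||u||_{H^1}² for every u ∈ H^1_0.
The interval has length L = 7/2, and Poincaré/coercivity depend only on L. Here a(u, u) = ∫(u')² + (4/7)·∫u².
Here 0 < c = 4/7 < 1. The condition a(u,u) ≥ α||u||_{H^1}² reads (1−α)∫(u')² ≥ (α−c)∫u². Any admissible α is ≤ 1 (rapidly oscillating u have ∫u²/∫(u')² → 0), and α = 1 would force 0 ≥ (1−c)∫u², impossible since c < 1; so 1−α > 0. By the sharp Poincaré inequality on H^1_0 of an interval of length L, ∫(u')² ≥ (π/L)²∫u² with equality for the first sine mode sin(π(x−x₀)/L) (x₀ the left endpoint), so the inequality holds for all u iff (1−α)(π/L)² ≥ α − c, i.e. α ≤ ((π/L)² + c)/((π/L)² + 1) = (1 + c(L/π)²)/(1 + (L/π)²). With (π/L)² = 4*π^2/49 and c = 4/7, the largest admissible constant is α = ((π/L)² + c)/((π/L)² + 1).
Simplifying, α = 4*(7 + π^2)/(4*π^2 + 49).


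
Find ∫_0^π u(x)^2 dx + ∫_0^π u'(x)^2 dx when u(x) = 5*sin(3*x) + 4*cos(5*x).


||u||_{H^1(0,π)}^2 = 333*π

u'(x) = -20*sin(5*x) + 15*cos(3*x).
Expand u² and (u')² and integrate term by term on (0, π), using: for integers n ≥ 1, ∫_0^π sin²(nx) dx = ∫_0^π cos²(nx) dx = π/2; for n ≠ n', ∫_0^π sin(nx)sin(n'x) dx = ∫_0^π cos(nx)cos(n'x) dx = 0; and by product-to-sum, ∫_0^π sin(nx)cos(n'x) dx = ½∫_0^π [sin((n+n')x) + sin((n−n')x)] dx, which is 0 when n+n' is even and 2n/(n²−n'²) when n+n' is odd (it need not vanish on (0, π)).
  u² squared terms: (4)²·∫cos(5x)² dx = 16·π/2 = 8*π;  (5)²·∫sin(3x)² dx = 25·π/2 = 25*π/2.
  u² cross terms: 2·(4)·(5)·∫cos(5x)·sin(3x) dx = 40·(0) = 0.
  So ∫_0^π u² dx = 8*π + 25*π/2 + 0 = 41*π/2.
  (u')² squared terms: (-20)²·∫sin(5x)² dx = 400·π/2 = 200*π;  (15)²·∫cos(3x)² dx = 225·π/2 = 225*π/2.
  (u')² cross terms: 2·(-20)·(15)·∫sin(5x)·cos(3x) dx = -600·(0) = 0.
  So ∫_0^π (u')² dx = 200*π + 225*π/2 + 0 = 625*π/2.
||u||_{H^1}^2 = (41*π/2) + (625*π/2) = 333*π.


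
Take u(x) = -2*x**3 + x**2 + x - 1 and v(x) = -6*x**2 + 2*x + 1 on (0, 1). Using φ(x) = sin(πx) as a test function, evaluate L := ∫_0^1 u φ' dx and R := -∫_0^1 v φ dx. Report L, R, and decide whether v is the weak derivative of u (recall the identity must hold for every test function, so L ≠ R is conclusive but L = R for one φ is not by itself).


LHS = -24/π^3 + 2/π, RHS = -24/π^3 + 2/π. Yes, v = u' weakly.

u(x) = -2*x**3 + x**2 + x - 1, classical derivative u'(x) = -6*x**2 + 2*x + 1.
φ(x) = sin(πx), so φ'(x) = π*cos(π*x).
Note φ(0) = φ(1) = 0, so the boundary term u·φ vanishes.
LHS = ∫_0^1 u(x) φ'(x) dx = ∫_0^1 (-2*π*x^3*cos(π*x) + π*x^2*cos(π*x) + π*x*cos(π*x) - π*cos(π*x)) dx. Term by term:
  ∫_0^1 -π*cos(π*x) dx = 0;  ∫_0^1 π*x*cos(π*x) dx = -2/π;  ∫_0^1 π*x^2*cos(π*x) dx = -2/π;
  ∫_0^1 -2*π*x^3*cos(π*x) dx = -24/π^3 + 6/π.
Sum: 0 − 2/π − 2/π + -24/π^3 + 6/π = -24/π^3 + 2/π.
So LHS = -24/π^3 + 2/π.
∫_0^1 v(x) φ(x) dx = ∫_0^1 (-6*x^2*sin(π*x) + 2*x*sin(π*x) + sin(π*x)) dx. Term by term:
  ∫_0^1 -6*x^2*sin(π*x) dx = -6/π + 24/π^3;  ∫_0^1 2*x*sin(π*x) dx = 2/π;  ∫_0^1 sin(π*x) dx = 2/π.
Sum: -6/π + 24/π^3 + 2/π + 2/π = -2/π + 24/π^3.
So RHS = -∫_0^1 v(x) φ(x) dx = -24/π^3 + 2/π.
LHS = RHS, so the identity holds for this test φ.
Moreover u is smooth here and v(x) = u'(x) = -6*x**2 + 2*x + 1 pointwise, so the identity holds for every test function. Hence v is the weak derivative of u.


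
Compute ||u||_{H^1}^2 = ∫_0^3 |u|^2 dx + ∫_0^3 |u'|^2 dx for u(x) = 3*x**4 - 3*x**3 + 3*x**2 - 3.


||u||_{H^1}^2 = 5429079/140

The H^1 norm (squared) on an interval (0, L) is
  ||u||_{H^1}^2 = ∫_0^L u(x)^2 dx + ∫_0^L u'(x)^2 dx.
Compute u'(x) = 12*x**3 - 9*x**2 + 6*x.
Then u(x)^2 = 9*x**8 - 18*x**7 + 27*x**6 - 18*x**5 - 9*x**4 + 18*x**3 - 18*x**2 + 9 and u'(x)^2 = 144*x**6 - 216*x**5 + 225*x**4 - 108*x**3 + 36*x**2.
Integrate each monomial from 0 to 3 using ∫_0^3 c·x^n dx = c·3^(n+1)/(n+1):
  ∫_0^3 u(x)^2 dx = ∫_0^3 (9*x^8 - 18*x^7 + 27*x^6 - 18*x^5 - 9*x^4 + 18*x^3 - 18*x^2 + 9) dx. Term by term:
    ∫_0^3 9*x^8 dx = 19683;  ∫_0^3 -18*x^7 dx = -59049/4;  ∫_0^3 27*x^6 dx = 59049/7;
    ∫_0^3 -18*x^5 dx = -2187;  ∫_0^3 -9*x^4 dx = -2187/5;  ∫_0^3 18*x^3 dx = 729/2;
    ∫_0^3 -18*x^2 dx = -162;  ∫_0^3 9 dx = 27.
  Sum: 19683 − 59049/4 + 59049/7 − 2187 − 2187/5 + 729/2 − 162 + 27 = 1534599/140.
  ∫_0^3 u'(x)^2 dx = ∫_0^3 (144*x^6 - 216*x^5 + 225*x^4 - 108*x^3 + 36*x^2) dx. Term by term:
    ∫_0^3 144*x^6 dx = 314928/7;  ∫_0^3 -216*x^5 dx = -26244;  ∫_0^3 225*x^4 dx = 10935;
    ∫_0^3 -108*x^3 dx = -2187;  ∫_0^3 36*x^2 dx = 324.
  Sum: 314928/7 − 26244 + 10935 − 2187 + 324 = 194724/7.
Adding: ||u||_{H^1}^2 = 1534599/140 + 194724/7 = 5429079/140.


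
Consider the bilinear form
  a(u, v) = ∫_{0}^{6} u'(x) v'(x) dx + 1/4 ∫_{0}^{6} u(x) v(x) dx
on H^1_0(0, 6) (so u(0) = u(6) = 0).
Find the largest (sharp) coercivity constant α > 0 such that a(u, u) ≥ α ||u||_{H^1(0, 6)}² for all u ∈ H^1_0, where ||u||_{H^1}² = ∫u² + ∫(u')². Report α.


α = (9 + π^2)/(π^2 + 36)

Coercivity of a(·,·) on H^1_0(0, 6) means a(u, u) ≥ α ||u||_{H^1}² for every u ∈ H^1_0.
The interval has length L = 6, and Poincaré/coercivity depend only on L. Here a(u, u) = ∫(u')² + (1/4)·∫u².
Here 0 < c = 1/4 < 1. The condition a(u,u) ≥ α||u||_{H^1}² reads (1−α)∫(u')² ≥ (α−c)∫u². Any admissible α is ≤ 1 (rapidly oscillating u have ∫u²/∫(u')² → 0), and α = 1 would force 0 ≥ (1−c)∫u², impossible since c < 1; so 1−α > 0. By the sharp Poincaré inequality on H^1_0 of an interval of length L, ∫(u')² ≥ (π/L)²∫u² with equality for the first sine mode sin(π(x−x₀)/L) (x₀ the left endpoint), so the inequality holds for all u iff (1−α)(π/L)² ≥ α − c, i.e. α ≤ ((π/L)² + c)/((π/L)² + 1) = (1 + c(L/π)²)/(1 + (L/π)²). With (π/L)² = π^2/36 and c = 1/4, the largest admissible constant is α = ((π/L)² + c)/((π/L)² + 1).
Simplifying, α = (9 + π^2)/(π^2 + 36).


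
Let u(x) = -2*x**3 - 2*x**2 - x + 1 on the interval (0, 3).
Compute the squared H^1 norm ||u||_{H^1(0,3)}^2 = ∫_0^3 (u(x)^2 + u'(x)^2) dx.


||u||_{H^1}^2 = 195654/35

The H^1 norm (squared) on an interval (0, L) is
  ||u||_{H^1}^2 = ∫_0^L u(x)^2 dx + ∫_0^L u'(x)^2 dx.
Compute u'(x) = -6*x**2 - 4*x - 1.
Then u(x)^2 = 4*x**6 + 8*x**5 + 8*x**4 - 3*x**2 - 2*x + 1 and u'(x)^2 = 36*x**4 + 48*x**3 + 28*x**2 + 8*x + 1.
Integrate each monomial from 0 to 3 using ∫_0^3 c·x^n dx = c·3^(n+1)/(n+1):
  ∫_0^3 u(x)^2 dx = ∫_0^3 (4*x^6 + 8*x^5 + 8*x^4 - 3*x^2 - 2*x + 1) dx. Term by term:
    ∫_0^3 4*x^6 dx = 8748/7;  ∫_0^3 8*x^5 dx = 972;  ∫_0^3 8*x^4 dx = 1944/5;
    ∫_0^3 -3*x^2 dx = -27;  ∫_0^3 -2*x dx = -9;  ∫_0^3 1 dx = 3.
  Sum: 8748/7 + 972 + 1944/5 − 27 − 9 + 3 = 90213/35.
  ∫_0^3 u'(x)^2 dx = ∫_0^3 (36*x^4 + 48*x^3 + 28*x^2 + 8*x + 1) dx. Term by term:
    ∫_0^3 36*x^4 dx = 8748/5;  ∫_0^3 48*x^3 dx = 972;  ∫_0^3 28*x^2 dx = 252;
    ∫_0^3 8*x dx = 36;  ∫_0^3 1 dx = 3.
  Sum: 8748/5 + 972 + 252 + 36 + 3 = 15063/5.
Adding: ||u||_{H^1}^2 = 90213/35 + 15063/5 = 195654/35.
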